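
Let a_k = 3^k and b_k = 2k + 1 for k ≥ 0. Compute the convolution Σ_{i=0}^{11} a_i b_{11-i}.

Write out a_i and b_{11-i} for i = 0,…,11 and sum the products.
Σ = 1·23 + 3·21 + 9·19 + 27·17 + 81·15 + 243·13 + 729·11 + 2187·9 + 6561·7 + 19683·5 + 59049·3 + 177147·1 = 531428.

531428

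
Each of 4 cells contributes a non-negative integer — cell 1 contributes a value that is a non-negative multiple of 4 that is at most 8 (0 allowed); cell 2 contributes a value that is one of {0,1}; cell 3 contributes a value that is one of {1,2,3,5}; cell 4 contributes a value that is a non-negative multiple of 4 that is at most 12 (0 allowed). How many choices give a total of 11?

The generating function for the choices is (1 + x⁴ + x⁸)·(1 + x)·(x + x² + x³ + x⁵)·(1 + x⁴ + x⁸ + x¹²); the count is [x¹¹].
(1 + x⁴ + x⁸) has coefficients 1,0,0,0,1,0,0,0,1 for degrees 0…8.
(1 + x) has coefficients 1,1,0,0,0,0,0,0,0,0,0,0 for degrees 0…11.
Multiplying by (x + x² + x³ + x⁵) gives running coefficients 0,1,2,2,1,1,1,0,0,0,0,0 for degrees 0…11.
Finally multiplying by (1 + x⁴ + x⁸ + x¹²), the product of all factors after the first has coefficients 0,1,2,2,1,2,3,2,1,2,3,2 for degrees 0…11.
[x¹¹] = 1·2 + 1·2 + 1·2 = 6.

6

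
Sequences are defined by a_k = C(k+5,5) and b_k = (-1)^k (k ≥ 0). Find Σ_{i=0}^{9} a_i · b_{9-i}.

The convolution is the t^9 coefficient of A(t)B(t).
Σ = 1·(-1) + 6·1 + 21·(-1) + 56·1 + 126·(-1) + 252·1 + 462·(-1) + 792·1 + 1287·(-1) + 2002·1 = 1211.

1211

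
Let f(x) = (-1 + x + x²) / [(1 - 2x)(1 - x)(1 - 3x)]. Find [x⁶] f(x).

Partial fractions give a closed form: a_n = (1)·2^n + (1/2)·1^n + (-5/2)·3^n.
At n = 6: a_6 = -1758.

-1758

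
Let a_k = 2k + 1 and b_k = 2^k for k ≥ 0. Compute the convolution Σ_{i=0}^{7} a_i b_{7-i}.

Write out a_i and b_{7-i} for i = 0,…,7 and sum the products.
Σ = 1·128 + 3·64 + 5·32 + 7·16 + 9·8 + 11·4 + 13·2 + 15·1 = 749.

749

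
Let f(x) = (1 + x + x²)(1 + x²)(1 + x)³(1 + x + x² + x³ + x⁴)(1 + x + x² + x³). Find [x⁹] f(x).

(1 + x + x²) has coefficients 1,1,1 for degrees 0…2.
(1 + x²) has coefficients 1,0,1,0,0,0,0,0,0,0 for degrees 0…9.
Multiplying by (1 + x)³ gives running coefficients 1,3,4,4,3,1,0,0,0,0 for degrees 0…9.
Multiplying by (1 + x + x² + x³ + x⁴) gives running coefficients 1,4,8,12,15,15,12,8,4,1 for degrees 0…9.
Finally multiplying by (1 + x + x² + x³), the product of all factors after the first has coefficients 1,5,13,25,39,50,54,50,39,25 for degrees 0…9.
[x⁹] = 1·25 + 1·39 + 1·50 = 114.

114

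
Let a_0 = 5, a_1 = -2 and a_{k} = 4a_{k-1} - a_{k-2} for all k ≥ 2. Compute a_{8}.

The ordinary generating function has denominator 1 - 4t + t^2.
Iterating the recurrence: a_0,…,a_{8} = 5, -2, -13, -50, -187, -698, -2605, -9722, -36283.

-36283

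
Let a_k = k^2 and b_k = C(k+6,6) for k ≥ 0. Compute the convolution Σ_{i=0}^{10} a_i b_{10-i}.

The convolution is the t^10 coefficient of A(t)B(t).
Σ = 0·8008 + 1·5005 + 4·3003 + 9·1716 + 16·924 + 25·462 + 36·210 + 49·84 + 64·28 + 81·7 + 100·1 = 72930.

72930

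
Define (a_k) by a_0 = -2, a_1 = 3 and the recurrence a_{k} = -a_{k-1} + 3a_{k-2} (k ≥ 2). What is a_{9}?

The ordinary generating function has denominator 1 + y - 3y^2.
Iterating the recurrence: a_0,…,a_{9} = -2, 3, -9, 18, -45, 99, -234, 531, -1233, 2826.

2826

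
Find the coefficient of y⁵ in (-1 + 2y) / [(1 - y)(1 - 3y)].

-122

Partial fractions give a closed form: a_n = (-1/2)·1^n + (-1/2)·3^n.
At n = 5: a_5 = -122.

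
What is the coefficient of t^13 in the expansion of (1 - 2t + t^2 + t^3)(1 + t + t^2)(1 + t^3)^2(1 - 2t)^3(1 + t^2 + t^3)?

(1 - 2t + t^2 + t^3) has coefficients 1,-2,1,1 for degrees 0…3.
(1 + t + t^2) has coefficients 1,1,1,0,0,0,0,0,0,0,0,0,0,0 for degrees 0…13.
Multiplying by (1 + t^3)^2 gives running coefficients 1,1,1,2,2,2,1,1,1,0,0,0,0,0 for degrees 0…13.
Multiplying by (1 - 2t)^3 gives running coefficients 1,-5,7,0,-6,6,-3,3,-9,-2,4,-8,0,0 for degrees 0…13.
Finally multiplying by (1 + t^2 + t^3), the product of all factors after the first has coefficients 1,-5,8,-4,-4,13,-9,3,-6,-2,-2,-19,2,-4 for degrees 0…13.
[t^13] = 1·(-4) − 2·2 + 1·(-19) + 1·(-2) = -29.

-29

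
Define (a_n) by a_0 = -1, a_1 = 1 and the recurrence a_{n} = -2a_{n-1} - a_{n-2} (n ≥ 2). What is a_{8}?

The ordinary generating function has denominator 1 + 2q + q^2.
Iterating the recurrence: a_0,…,a_{8} = -1, 1, -1, 1, -1, 1, -1, 1, -1.

-1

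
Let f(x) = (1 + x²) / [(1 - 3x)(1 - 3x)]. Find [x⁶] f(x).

5508

The denominator gives the recurrence a_n = 6a_(n−1) − 9a_(n−2) for n ≥ 3; the numerator fixes a_0 = 1, a_1 = 6, a_2 = 28.
Iterating: 1, 6, 28, 114, 432, 1566, 5508, so a_6 = 5508.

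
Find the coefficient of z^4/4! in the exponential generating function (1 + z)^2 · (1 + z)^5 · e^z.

1961

The EGF product rule gives c_4 = Σ_{k_1+k_2+k_3=4} C(4; k_1,k_2,k_3) · ∏ g_i(k_i), where (1+z)^2 gives the falling factorial (2)_k; (1+z)^5 gives the falling factorial (5)_k; e^z gives (1)^k.
g_1(k) for k = 0…4: 1, 2, 2, 0, 0.
g_2(k) for k = 0…4: 1, 5, 20, 60, 120.
g_3(k) for k = 0…4: 1, 1, 1, 1, 1.
First combine the last two factors: h(k) = Σ_j C(k,j)·g_2(j)·g_3(k−j) for k = 0…4: 1, 6, 31, 136, 501.
c_4 = Σ_k C(4,k)·g_1(k)·h(4−k) = 1·1·501 + 4·2·136 + 6·2·31 = 501 + 1088 + 372 = 1961.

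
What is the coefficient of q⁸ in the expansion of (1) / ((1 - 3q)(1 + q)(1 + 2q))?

Partial fractions give a closed form: a_n = (9/20)·3^n + (-1/4)·(-1)^n + (4/5)·(-2)^n.
At n = 8: a_8 = 3157.

3157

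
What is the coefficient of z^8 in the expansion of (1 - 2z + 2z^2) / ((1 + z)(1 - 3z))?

2735

The denominator gives the recurrence a_n = 2a_(n−1) + 3a_(n−2) for n ≥ 3; the numerator fixes a_0 = 1, a_1 = 0, a_2 = 5.
Iterating: 1, 0, 5, 10, 35, 100, 305, 910, 2735, so a_8 = 2735.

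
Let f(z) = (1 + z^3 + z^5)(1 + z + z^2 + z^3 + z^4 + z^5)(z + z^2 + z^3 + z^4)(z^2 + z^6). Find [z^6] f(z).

5

(1 + z^3 + z^5) has coefficients 1,0,0,1,0,1 for degrees 0…5.
(1 + z + z^2 + z^3 + z^4 + z^5) has coefficients 1,1,1,1,1,1,0 for degrees 0…6.
Multiplying by (z + z^2 + z^3 + z^4) gives running coefficients 0,1,2,3,4,4,4 for degrees 0…6.
Finally multiplying by (z^2 + z^6), the product of all factors after the first has coefficients 0,0,0,1,2,3,4 for degrees 0…6.
[z^6] = 1·4 + 1·1 + 1·0 = 5.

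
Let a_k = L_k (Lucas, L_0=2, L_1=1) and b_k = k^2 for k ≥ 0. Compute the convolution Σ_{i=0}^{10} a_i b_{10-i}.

This is [x^10] in the product of the two ordinary generating functions.
Σ = 2·100 + 1·81 + 3·64 + 4·49 + 7·36 + 11·25 + 18·16 + 29·9 + 47·4 + 76·1 + 123·0 = 2009.

2009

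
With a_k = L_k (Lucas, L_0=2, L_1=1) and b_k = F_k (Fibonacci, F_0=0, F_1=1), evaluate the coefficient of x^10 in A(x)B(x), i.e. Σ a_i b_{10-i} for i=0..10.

605

Write out a_i and b_{10-i} for i = 0,…,10 and sum the products.
Σ = 2·55 + 1·34 + 3·21 + 4·13 + 7·8 + 11·5 + 18·3 + 29·2 + 47·1 + 76·1 + 123·0 = 605.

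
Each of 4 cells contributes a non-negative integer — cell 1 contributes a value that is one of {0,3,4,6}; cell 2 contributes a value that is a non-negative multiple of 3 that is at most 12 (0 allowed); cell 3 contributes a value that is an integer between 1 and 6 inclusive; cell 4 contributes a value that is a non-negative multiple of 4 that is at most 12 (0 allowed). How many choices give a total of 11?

15

The generating function for the choices is (1 + y³ + y⁴ + y⁶)·(1 + y³ + y⁶ + y⁹ + y¹²)·(y + y² + y³ + y⁴ + y⁵ + y⁶)·(1 + y⁴ + y⁸ + y¹²); the count is [y¹¹].
(1 + y³ + y⁴ + y⁶) has coefficients 1,0,0,1,1,0,1 for degrees 0…6.
(1 + y³ + y⁶ + y⁹ + y¹²) has coefficients 1,0,0,1,0,0,1,0,0,1,0,0 for degrees 0…11.
Multiplying by (y + y² + y³ + y⁴ + y⁵ + y⁶) gives running coefficients 0,1,1,1,2,2,2,2,2,2,2,2 for degrees 0…11.
Finally multiplying by (1 + y⁴ + y⁸ + y¹²), the product of all factors after the first has coefficients 0,1,1,1,2,3,3,3,4,5,5,5 for degrees 0…11.
[y¹¹] = 1·5 + 1·4 + 1·3 + 1·3 = 15.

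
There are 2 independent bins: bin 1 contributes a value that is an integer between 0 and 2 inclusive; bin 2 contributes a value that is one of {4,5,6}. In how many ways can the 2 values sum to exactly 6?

3

The generating function for the choices is (1 + q + q²)·(q⁴ + q⁵ + q⁶); the count is [q⁶].
(1 + q + q²) has coefficients 1,1,1 for degrees 0…2.
(q⁴ + q⁵ + q⁶) has coefficients 0,0,0,0,1,1,1 for degrees 0…6.
[q⁶] = 1·1 + 1·1 + 1·1 = 3.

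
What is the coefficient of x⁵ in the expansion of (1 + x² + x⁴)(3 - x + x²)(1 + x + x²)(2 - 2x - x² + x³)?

-6

(1 + x² + x⁴) has coefficients 1,0,1,0,1 for degrees 0…4.
(3 - x + x²) has coefficients 3,-1,1,0,0,0 for degrees 0…5.
Multiplying by (1 + x + x²) gives running coefficients 3,2,3,0,1,0 for degrees 0…5.
Finally multiplying by (2 - 2x - x² + x³), the product of all factors after the first has coefficients 6,-2,-1,-5,1,1 for degrees 0…5.
[x⁵] = 1·1 + 1·(-5) + 1·(-2) = -6.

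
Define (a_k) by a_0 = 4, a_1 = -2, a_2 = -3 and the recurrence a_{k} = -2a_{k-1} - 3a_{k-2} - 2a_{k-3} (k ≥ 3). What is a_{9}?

The ordinary generating function has denominator 1 + 2t + 3t^2 + 2t^3.
Iterating the recurrence: a_0,…,a_{9} = 4, -2, -3, 4, 5, -16, 9, 20, -35, -8.

-8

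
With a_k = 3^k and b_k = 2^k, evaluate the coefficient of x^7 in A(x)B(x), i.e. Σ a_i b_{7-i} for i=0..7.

6305

Write out a_i and b_{7-i} for i = 0,…,7 and sum the products.
Σ = 1·128 + 3·64 + 9·32 + 27·16 + 81·8 + 243·4 + 729·2 + 2187·1 = 6305.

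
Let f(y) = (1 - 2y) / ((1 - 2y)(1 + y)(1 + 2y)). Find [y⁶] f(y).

127

Partial fractions give a closed form: a_n = (-1)·(-1)^n + (2)·(-2)^n.
At n = 6: a_6 = 127.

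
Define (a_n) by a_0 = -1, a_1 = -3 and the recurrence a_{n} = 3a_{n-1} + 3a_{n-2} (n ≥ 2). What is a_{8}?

-35316

The ordinary generating function has denominator 1 - 3t - 3t^2.
Iterating the recurrence: a_0,…,a_{8} = -1, -3, -12, -45, -171, -648, -2457, -9315, -35316.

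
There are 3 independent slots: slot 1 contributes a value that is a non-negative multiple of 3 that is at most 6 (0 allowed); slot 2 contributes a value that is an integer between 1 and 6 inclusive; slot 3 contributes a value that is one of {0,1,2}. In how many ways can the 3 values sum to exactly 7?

The generating function for the choices is (1 + q³ + q⁶)·(q + q² + q³ + q⁴ + q⁵ + q⁶)·(1 + q + q²); the count is [q⁷].
(1 + q³ + q⁶) has coefficients 1,0,0,1,0,0,1 for degrees 0…6.
(q + q² + q³ + q⁴ + q⁵ + q⁶) has coefficients 0,1,1,1,1,1,1,0 for degrees 0…7.
Finally multiplying by (1 + q + q²), the product of all factors after the first has coefficients 0,1,2,3,3,3,3,2 for degrees 0…7.
[q⁷] = 1·2 + 1·3 + 1·1 = 6.

6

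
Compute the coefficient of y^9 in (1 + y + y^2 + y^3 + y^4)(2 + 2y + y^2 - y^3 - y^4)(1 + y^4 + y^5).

4

(1 + y + y^2 + y^3 + y^4) has coefficients 1,1,1,1,1 for degrees 0…4.
(2 + 2y + y^2 - y^3 - y^4) has coefficients 2,2,1,-1,-1,0,0,0,0,0 for degrees 0…9.
Finally multiplying by (1 + y^4 + y^5), the product of all factors after the first has coefficients 2,2,1,-1,1,4,3,0,-2,-1 for degrees 0…9.
[y^9] = 1·(-1) + 1·(-2) + 1·0 + 1·3 + 1·4 = 4.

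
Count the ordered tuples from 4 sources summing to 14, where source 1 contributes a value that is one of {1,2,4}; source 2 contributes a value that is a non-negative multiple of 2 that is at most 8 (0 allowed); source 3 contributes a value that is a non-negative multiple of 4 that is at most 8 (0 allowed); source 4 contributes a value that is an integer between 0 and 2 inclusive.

11

The generating function for the choices is (y + y² + y⁴)·(1 + y² + y⁴ + y⁶ + y⁸)·(1 + y⁴ + y⁸)·(1 + y + y²); the count is [y¹⁴].
(y + y² + y⁴) has coefficients 0,1,1,0,1 for degrees 0…4.
(1 + y² + y⁴ + y⁶ + y⁸) has coefficients 1,0,1,0,1,0,1,0,1,0,0,0,0,0,0 for degrees 0…14.
Multiplying by (1 + y⁴ + y⁸) gives running coefficients 1,0,1,0,2,0,2,0,3,0,2,0,2,0,1 for degrees 0…14.
Finally multiplying by (1 + y + y²), the product of all factors after the first has coefficients 1,1,2,1,3,2,4,2,5,3,5,2,4,2,3 for degrees 0…14.
[y¹⁴] = 1·2 + 1·4 + 1·5 = 11.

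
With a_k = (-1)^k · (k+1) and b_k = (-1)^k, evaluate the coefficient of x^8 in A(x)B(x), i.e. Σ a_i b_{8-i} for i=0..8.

The convolution is the t^8 coefficient of A(t)B(t).
Σ = 1·1 − 2·(-1) + 3·1 − 4·(-1) + 5·1 − 6·(-1) + 7·1 − 8·(-1) + 9·1 = 45.

45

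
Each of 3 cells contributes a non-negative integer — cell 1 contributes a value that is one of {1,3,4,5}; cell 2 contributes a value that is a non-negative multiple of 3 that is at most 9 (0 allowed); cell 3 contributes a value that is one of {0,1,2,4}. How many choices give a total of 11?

The generating function for the choices is (x + x^3 + x^4 + x^5)·(1 + x^3 + x^6 + x^9)·(1 + x + x^2 + x^4); the count is [x^11].
(x + x^3 + x^4 + x^5) has coefficients 0,1,0,1,1,1 for degrees 0…5.
(1 + x^3 + x^6 + x^9) has coefficients 1,0,0,1,0,0,1,0,0,1,0,0 for degrees 0…11.
Finally multiplying by (1 + x + x^2 + x^4), the product of all factors after the first has coefficients 1,1,1,1,2,1,1,2,1,1,2,1 for degrees 0…11.
[x^11] = 1·2 + 1·1 + 1·2 + 1·1 = 6.

6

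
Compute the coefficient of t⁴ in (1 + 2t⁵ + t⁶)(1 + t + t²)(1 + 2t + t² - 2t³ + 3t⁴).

(1 + 2t⁵ + t⁶) has coefficients 1,0,0,0,0 for degrees 0…4.
(1 + t + t²) has coefficients 1,1,1,0,0 for degrees 0…4.
Finally multiplying by (1 + 2t + t² - 2t³ + 3t⁴), the product of all factors after the first has coefficients 1,3,4,1,2 for degrees 0…4.
[t⁴] = 1·2 = 2.

2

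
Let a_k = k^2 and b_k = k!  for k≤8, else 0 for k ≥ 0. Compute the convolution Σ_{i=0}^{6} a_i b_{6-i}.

This is [x^6] in the product of the two ordinary generating functions.
Σ = 0·720 + 1·120 + 4·24 + 9·6 + 16·2 + 25·1 + 36·1 = 363.

363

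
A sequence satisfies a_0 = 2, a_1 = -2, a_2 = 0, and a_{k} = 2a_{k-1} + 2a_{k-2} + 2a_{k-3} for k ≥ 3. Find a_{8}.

The ordinary generating function has denominator 1 - 2t - 2t^2 - 2t^3.
Iterating the recurrence: a_0,…,a_{8} = 2, -2, 0, 0, -4, -8, -24, -72, -208.

-208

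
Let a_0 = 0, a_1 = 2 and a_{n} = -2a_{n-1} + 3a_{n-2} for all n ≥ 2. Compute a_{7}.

1094

The ordinary generating function has denominator 1 + 2z - 3z^2.
Iterating the recurrence: a_0,…,a_{7} = 0, 2, -4, 14, -40, 122, -364, 1094.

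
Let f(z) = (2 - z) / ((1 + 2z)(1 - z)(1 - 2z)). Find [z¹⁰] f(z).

Partial fractions give a closed form: a_n = (5/6)·(-2)^n + (-1/3)·1^n + (3/2)·2^n.
At n = 10: a_10 = 2389.

2389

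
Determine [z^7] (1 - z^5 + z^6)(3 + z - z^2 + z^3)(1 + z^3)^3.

(1 - z^5 + z^6) has coefficients 1,0,0,0,0,-1,1 for degrees 0…6.
(3 + z - z^2 + z^3) has coefficients 3,1,-1,1,0,0,0,0 for degrees 0…7.
Finally multiplying by (1 + z^3)^3, the product of all factors after the first has coefficients 3,1,-1,10,3,-3,12,3 for degrees 0…7.
[z^7] = 1·3 − 1·(-1) + 1·1 = 5.

5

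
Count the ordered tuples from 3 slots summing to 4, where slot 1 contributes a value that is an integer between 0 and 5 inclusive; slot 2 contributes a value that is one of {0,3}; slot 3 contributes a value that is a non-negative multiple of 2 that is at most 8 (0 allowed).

4

The generating function for the choices is (1 + z + z^2 + z^3 + z^4 + z^5)·(1 + z^3)·(1 + z^2 + z^4 + z^6 + z^8); the count is [z^4].
(1 + z + z^2 + z^3 + z^4 + z^5) has coefficients 1,1,1,1,1 for degrees 0…4.
(1 + z^3) has coefficients 1,0,0,1,0 for degrees 0…4.
Finally multiplying by (1 + z^2 + z^4 + z^6 + z^8), the product of all factors after the first has coefficients 1,0,1,1,1 for degrees 0…4.
[z^4] = 1·1 + 1·1 + 1·1 + 1·0 + 1·1 = 4.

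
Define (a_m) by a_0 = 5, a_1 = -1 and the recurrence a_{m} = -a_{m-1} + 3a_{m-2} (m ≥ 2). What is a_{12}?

46405

The ordinary generating function has denominator 1 + x - 3x^2.
Iterating the recurrence: a_0,…,a_{12} = 5, -1, 16, -19, 67, -124, 325, -697, 1672, -3763, 8779, -20068, 46405.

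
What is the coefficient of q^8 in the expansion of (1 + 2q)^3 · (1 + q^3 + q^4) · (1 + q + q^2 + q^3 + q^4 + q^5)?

62

(1 + 2q)^3 has coefficients 1,6,12,8 for degrees 0…3.
(1 + q^3 + q^4) has coefficients 1,0,0,1,1,0,0,0,0 for degrees 0…8.
Finally multiplying by (1 + q + q^2 + q^3 + q^4 + q^5), the product of all factors after the first has coefficients 1,1,1,2,3,3,2,2,2 for degrees 0…8.
[q^8] = 1·2 + 6·2 + 12·2 + 8·3 = 62.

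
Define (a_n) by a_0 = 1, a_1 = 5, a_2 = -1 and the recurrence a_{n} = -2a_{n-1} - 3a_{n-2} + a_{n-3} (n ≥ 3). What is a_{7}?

219

The ordinary generating function has denominator 1 + 2q + 3q^2 - q^3.
Iterating the recurrence: a_0,…,a_{7} = 1, 5, -1, -12, 32, -29, -50, 219.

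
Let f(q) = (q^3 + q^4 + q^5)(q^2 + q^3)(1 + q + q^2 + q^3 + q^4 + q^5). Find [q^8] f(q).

6

(q^3 + q^4 + q^5) has coefficients 0,0,0,1,1,1 for degrees 0…5.
(q^2 + q^3) has coefficients 0,0,1,1,0,0,0,0,0 for degrees 0…8.
Finally multiplying by (1 + q + q^2 + q^3 + q^4 + q^5), the product of all factors after the first has coefficients 0,0,1,2,2,2,2,2,1 for degrees 0…8.
[q^8] = 1·2 + 1·2 + 1·2 = 6.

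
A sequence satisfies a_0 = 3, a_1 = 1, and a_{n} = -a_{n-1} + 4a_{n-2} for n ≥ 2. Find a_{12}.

71763

The ordinary generating function has denominator 1 + z - 4z^2.
Iterating the recurrence: a_0,…,a_{12} = 3, 1, 11, -7, 51, -79, 283, -599, 1731, -4127, 11051, -27559, 71763.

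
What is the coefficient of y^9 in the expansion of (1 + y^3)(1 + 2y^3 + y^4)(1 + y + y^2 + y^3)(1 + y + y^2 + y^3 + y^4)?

(1 + y^3) has coefficients 1,0,0,1 for degrees 0…3.
(1 + 2y^3 + y^4) has coefficients 1,0,0,2,1,0,0,0,0,0 for degrees 0…9.
Multiplying by (1 + y + y^2 + y^3) gives running coefficients 1,1,1,3,3,3,3,1,0,0 for degrees 0…9.
Finally multiplying by (1 + y + y^2 + y^3 + y^4), the product of all factors after the first has coefficients 1,2,3,6,9,11,13,13,10,7 for degrees 0…9.
[y^9] = 1·7 + 1·13 = 20.

20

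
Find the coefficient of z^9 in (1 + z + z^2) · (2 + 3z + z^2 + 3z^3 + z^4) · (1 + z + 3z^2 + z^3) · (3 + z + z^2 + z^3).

(1 + z + z^2) has coefficients 1,1,1 for degrees 0…2.
(2 + 3z + z^2 + 3z^3 + z^4) has coefficients 2,3,1,3,1,0,0,0,0,0 for degrees 0…9.
Multiplying by (1 + z + 3z^2 + z^3) gives running coefficients 2,5,10,15,10,11,6,1,0,0 for degrees 0…9.
Finally multiplying by (3 + z + z^2 + z^3), the product of all factors after the first has coefficients 6,17,37,62,60,68,54,30,18,7 for degrees 0…9.
[z^9] = 1·7 + 1·18 + 1·30 = 55.

55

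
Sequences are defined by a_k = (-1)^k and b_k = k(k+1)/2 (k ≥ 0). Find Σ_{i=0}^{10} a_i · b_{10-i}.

30

This is [x^10] in the product of the two ordinary generating functions.
Σ = 1·55 − 1·45 + 1·36 − 1·28 + 1·21 − 1·15 + 1·10 − 1·6 + 1·3 − 1·1 + 1·0 = 30.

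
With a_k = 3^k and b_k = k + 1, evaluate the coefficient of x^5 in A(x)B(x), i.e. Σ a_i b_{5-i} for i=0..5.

543

Write out a_i and b_{5-i} for i = 0,…,5 and sum the products.
Σ = 1·6 + 3·5 + 9·4 + 27·3 + 81·2 + 243·1 = 543.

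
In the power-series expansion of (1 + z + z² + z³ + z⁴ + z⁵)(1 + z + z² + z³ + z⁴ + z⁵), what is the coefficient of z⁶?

5

(1 + z + z² + z³ + z⁴ + z⁵) has coefficients 1,1,1,1,1,1 for degrees 0…5.
(1 + z + z² + z³ + z⁴ + z⁵) has coefficients 1,1,1,1,1,1,0 for degrees 0…6.
[z⁶] = 1·0 + 1·1 + 1·1 + 1·1 + 1·1 + 1·1 = 5.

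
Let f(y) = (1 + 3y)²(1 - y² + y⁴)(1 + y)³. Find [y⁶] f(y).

-3

(1 + 3y)² has coefficients 1,6,9 for degrees 0…2.
(1 - y² + y⁴) has coefficients 1,0,-1,0,1,0,0 for degrees 0…6.
Finally multiplying by (1 + y)³, the product of all factors after the first has coefficients 1,3,2,-2,-2,2,3 for degrees 0…6.
[y⁶] = 1·3 + 6·2 + 9·(-2) = -3.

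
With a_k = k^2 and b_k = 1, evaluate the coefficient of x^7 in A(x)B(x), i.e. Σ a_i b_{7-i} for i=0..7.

140

Write out a_i and b_{7-i} for i = 0,…,7 and sum the products.
Σ = 0·1 + 1·1 + 4·1 + 9·1 + 16·1 + 25·1 + 36·1 + 49·1 = 140.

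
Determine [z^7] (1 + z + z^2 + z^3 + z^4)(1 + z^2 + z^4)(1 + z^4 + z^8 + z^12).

(1 + z + z^2 + z^3 + z^4) has coefficients 1,1,1,1,1 for degrees 0…4.
(1 + z^2 + z^4) has coefficients 1,0,1,0,1,0,0,0 for degrees 0…7.
Finally multiplying by (1 + z^4 + z^8 + z^12), the product of all factors after the first has coefficients 1,0,1,0,2,0,1,0 for degrees 0…7.
[z^7] = 1·0 + 1·1 + 1·0 + 1·2 + 1·0 = 3.

3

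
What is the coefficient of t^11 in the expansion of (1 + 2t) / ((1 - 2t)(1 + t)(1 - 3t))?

Partial fractions give a closed form: a_n = (-8/3)·2^n + (-1/12)·(-1)^n + (15/4)·3^n.
At n = 11: a_11 = 658840.

658840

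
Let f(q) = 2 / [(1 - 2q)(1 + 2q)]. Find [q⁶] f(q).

128

Partial fractions give a closed form: a_n = (1)·2^n + (1)·(-2)^n.
At n = 6: a_6 = 128.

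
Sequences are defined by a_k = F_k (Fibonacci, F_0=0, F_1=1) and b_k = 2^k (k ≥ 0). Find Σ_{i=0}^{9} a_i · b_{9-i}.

This is [x^9] in the product of the two ordinary generating functions.
Σ = 0·512 + 1·256 + 1·128 + 2·64 + 3·32 + 5·16 + 8·8 + 13·4 + 21·2 + 34·1 = 880.

880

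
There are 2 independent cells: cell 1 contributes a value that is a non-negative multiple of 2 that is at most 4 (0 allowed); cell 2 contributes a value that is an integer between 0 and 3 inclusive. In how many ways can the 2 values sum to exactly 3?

2

The generating function for the choices is (1 + z^2 + z^4)·(1 + z + z^2 + z^3); the count is [z^3].
(1 + z^2 + z^4) has coefficients 1,0,1,0 for degrees 0…3.
(1 + z + z^2 + z^3) has coefficients 1,1,1,1 for degrees 0…3.
[z^3] = 1·1 + 1·1 = 2.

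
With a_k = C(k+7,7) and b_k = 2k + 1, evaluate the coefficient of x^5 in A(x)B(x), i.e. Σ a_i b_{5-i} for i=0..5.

2717

This is [x^5] in the product of the two ordinary generating functions.
Σ = 1·11 + 8·9 + 36·7 + 120·5 + 330·3 + 792·1 = 2717.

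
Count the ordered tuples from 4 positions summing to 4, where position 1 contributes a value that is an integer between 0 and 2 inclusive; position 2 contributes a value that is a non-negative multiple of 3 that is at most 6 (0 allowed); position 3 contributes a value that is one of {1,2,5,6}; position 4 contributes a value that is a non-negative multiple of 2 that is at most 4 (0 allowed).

The generating function for the choices is (1 + y + y^2)·(1 + y^3 + y^6)·(y + y^2 + y^5 + y^6)·(1 + y^2 + y^4); the count is [y^4].
(1 + y + y^2) has coefficients 1,1,1 for degrees 0…2.
(1 + y^3 + y^6) has coefficients 1,0,0,1,0 for degrees 0…4.
Multiplying by (y + y^2 + y^5 + y^6) gives running coefficients 0,1,1,0,1 for degrees 0…4.
Finally multiplying by (1 + y^2 + y^4), the product of all factors after the first has coefficients 0,1,1,1,2 for degrees 0…4.
[y^4] = 1·2 + 1·1 + 1·1 = 4.

4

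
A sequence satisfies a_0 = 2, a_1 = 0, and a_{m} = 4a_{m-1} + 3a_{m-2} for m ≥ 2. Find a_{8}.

The ordinary generating function has denominator 1 - 4x - 3x^2.
Iterating the recurrence: a_0,…,a_{8} = 2, 0, 6, 24, 114, 528, 2454, 11400, 52962.

52962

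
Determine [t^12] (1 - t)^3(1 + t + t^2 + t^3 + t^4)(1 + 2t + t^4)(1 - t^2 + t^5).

(1 - t)^3 has coefficients 1,-3,3,-1 for degrees 0…3.
(1 + t + t^2 + t^3 + t^4) has coefficients 1,1,1,1,1,0,0,0,0,0,0,0,0 for degrees 0…12.
Multiplying by (1 + 2t + t^4) gives running coefficients 1,3,3,3,4,3,1,1,1,0,0,0,0 for degrees 0…12.
Finally multiplying by (1 - t^2 + t^5), the product of all factors after the first has coefficients 1,3,2,0,1,1,0,1,3,3,2,1,1 for degrees 0…12.
[t^12] = 1·1 − 3·1 + 3·2 − 1·3 = 1.

1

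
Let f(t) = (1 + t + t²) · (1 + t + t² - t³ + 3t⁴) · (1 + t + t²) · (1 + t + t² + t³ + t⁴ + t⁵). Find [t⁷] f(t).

(1 + t + t²) has coefficients 1,1,1 for degrees 0…2.
(1 + t + t² - t³ + 3t⁴) has coefficients 1,1,1,-1,3,0,0,0 for degrees 0…7.
Multiplying by (1 + t + t²) gives running coefficients 1,2,3,1,3,2,3,0 for degrees 0…7.
Finally multiplying by (1 + t + t² + t³ + t⁴ + t⁵), the product of all factors after the first has coefficients 1,3,6,7,10,12,14,12 for degrees 0…7.
[t⁷] = 1·12 + 1·14 + 1·12 = 38.

38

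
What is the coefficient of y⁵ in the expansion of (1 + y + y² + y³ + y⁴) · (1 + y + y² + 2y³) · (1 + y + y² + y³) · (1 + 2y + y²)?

58

(1 + y + y² + y³ + y⁴) has coefficients 1,1,1,1,1 for degrees 0…4.
(1 + y + y² + 2y³) has coefficients 1,1,1,2,0,0 for degrees 0…5.
Multiplying by (1 + y + y² + y³) gives running coefficients 1,2,3,5,4,3 for degrees 0…5.
Finally multiplying by (1 + 2y + y²), the product of all factors after the first has coefficients 1,4,8,13,17,16 for degrees 0…5.
[y⁵] = 1·16 + 1·17 + 1·13 + 1·8 + 1·4 = 58.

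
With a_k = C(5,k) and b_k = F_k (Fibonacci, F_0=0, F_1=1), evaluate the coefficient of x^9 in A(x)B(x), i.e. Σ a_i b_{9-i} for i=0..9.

Write out a_i and b_{9-i} for i = 0,…,9 and sum the products.
Σ = 1·34 + 5·21 + 10·13 + 10·8 + 5·5 + 1·3 + 0·2 + 0·1 + 0·1 + 0·0 = 377.

377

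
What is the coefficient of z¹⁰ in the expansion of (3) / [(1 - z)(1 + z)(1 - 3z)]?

The denominator gives the recurrence a_n = 3a_(n−1) + a_(n−2) − 3a_(n−3) for n ≥ 3; the numerator fixes a_0 = 3, a_1 = 9, a_2 = 30.
Iterating: 3, 9, 30, 90, 273, 819, 2460, 7380, 22143, 66429, 199290, so a_10 = 199290.

199290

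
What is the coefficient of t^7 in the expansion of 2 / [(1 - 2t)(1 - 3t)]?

12610

Partial fractions give a closed form: a_n = (-4)·2^n + (6)·3^n.
At n = 7: a_7 = 12610.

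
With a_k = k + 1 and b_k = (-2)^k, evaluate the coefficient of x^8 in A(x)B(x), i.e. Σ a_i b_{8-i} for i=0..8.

117

Write out a_i and b_{8-i} for i = 0,…,8 and sum the products.
Σ = 1·256 + 2·(-128) + 3·64 + 4·(-32) + 5·16 + 6·(-8) + 7·4 + 8·(-2) + 9·1 = 117.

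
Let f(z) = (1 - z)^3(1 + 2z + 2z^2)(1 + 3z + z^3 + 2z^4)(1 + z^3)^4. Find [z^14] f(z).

(1 - z)^3 has coefficients 1,-3,3,-1 for degrees 0…3.
(1 + 2z + 2z^2) has coefficients 1,2,2,0,0,0,0,0,0,0,0,0,0,0,0 for degrees 0…14.
Multiplying by (1 + 3z + z^3 + 2z^4) gives running coefficients 1,5,8,7,4,6,4,0,0,0,0,0,0,0,0 for degrees 0…14.
Finally multiplying by (1 + z^3)^4, the product of all factors after the first has coefficients 1,5,8,11,24,38,38,46,72,62,44,68,53,21,32 for degrees 0…14.
[z^14] = 1·32 − 3·21 + 3·53 − 1·68 = 60.

60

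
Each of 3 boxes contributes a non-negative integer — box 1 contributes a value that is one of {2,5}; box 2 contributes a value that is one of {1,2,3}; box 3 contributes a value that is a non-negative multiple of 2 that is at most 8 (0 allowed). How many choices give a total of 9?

The generating function for the choices is (q² + q⁵)·(q + q² + q³)·(1 + q² + q⁴ + q⁶ + q⁸); the count is [q⁹].
(q² + q⁵) has coefficients 0,0,1,0,0,1 for degrees 0…5.
(q + q² + q³) has coefficients 0,1,1,1,0,0,0,0,0,0 for degrees 0…9.
Finally multiplying by (1 + q² + q⁴ + q⁶ + q⁸), the product of all factors after the first has coefficients 0,1,1,2,1,2,1,2,1,2 for degrees 0…9.
[q⁹] = 1·2 + 1·1 = 3.

3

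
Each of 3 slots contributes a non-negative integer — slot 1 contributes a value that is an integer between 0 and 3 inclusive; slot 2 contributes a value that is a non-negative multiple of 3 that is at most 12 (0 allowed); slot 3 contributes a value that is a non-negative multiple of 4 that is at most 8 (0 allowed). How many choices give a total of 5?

The generating function for the choices is (1 + t + t^2 + t^3)·(1 + t^3 + t^6 + t^9 + t^12)·(1 + t^4 + t^8); the count is [t^5].
(1 + t + t^2 + t^3) has coefficients 1,1,1,1 for degrees 0…3.
(1 + t^3 + t^6 + t^9 + t^12) has coefficients 1,0,0,1,0,0 for degrees 0…5.
Finally multiplying by (1 + t^4 + t^8), the product of all factors after the first has coefficients 1,0,0,1,1,0 for degrees 0…5.
[t^5] = 1·0 + 1·1 + 1·1 + 1·0 = 2.

2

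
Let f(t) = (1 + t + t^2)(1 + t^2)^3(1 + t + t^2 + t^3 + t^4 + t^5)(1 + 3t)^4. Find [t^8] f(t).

(1 + t + t^2) has coefficients 1,1,1 for degrees 0…2.
(1 + t^2)^3 has coefficients 1,0,3,0,3,0,1,0,0 for degrees 0…8.
Multiplying by (1 + t + t^2 + t^3 + t^4 + t^5) gives running coefficients 1,1,4,4,7,7,7,7,4 for degrees 0…8.
Finally multiplying by (1 + 3t)^4, the product of all factors after the first has coefficients 1,13,70,214,460,820,1225,1549,1789 for degrees 0…8.
[t^8] = 1·1789 + 1·1549 + 1·1225 = 4563.

4563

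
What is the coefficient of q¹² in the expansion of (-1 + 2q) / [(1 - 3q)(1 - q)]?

-265721

Partial fractions give a closed form: a_n = (-1/2)·3^n + (-1/2)·1^n.
At n = 12: a_12 = -265721.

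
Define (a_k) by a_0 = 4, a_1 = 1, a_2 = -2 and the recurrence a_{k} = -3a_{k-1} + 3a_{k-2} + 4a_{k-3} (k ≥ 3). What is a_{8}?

The ordinary generating function has denominator 1 + 3q - 3q^2 - 4q^3.
Iterating the recurrence: a_0,…,a_{8} = 4, 1, -2, 25, -77, 298, -1025, 3661, -12866.

-12866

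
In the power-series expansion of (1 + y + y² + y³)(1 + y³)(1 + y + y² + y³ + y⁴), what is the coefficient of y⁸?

3

(1 + y + y² + y³) has coefficients 1,1,1,1 for degrees 0…3.
(1 + y³) has coefficients 1,0,0,1,0,0,0,0,0 for degrees 0…8.
Finally multiplying by (1 + y + y² + y³ + y⁴), the product of all factors after the first has coefficients 1,1,1,2,2,1,1,1,0 for degrees 0…8.
[y⁸] = 1·0 + 1·1 + 1·1 + 1·1 = 3.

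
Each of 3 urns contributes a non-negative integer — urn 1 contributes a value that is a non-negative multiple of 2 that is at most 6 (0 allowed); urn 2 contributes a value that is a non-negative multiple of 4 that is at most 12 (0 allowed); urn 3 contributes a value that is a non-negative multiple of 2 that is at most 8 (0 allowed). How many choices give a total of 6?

6

The generating function for the choices is (1 + q^2 + q^4 + q^6)·(1 + q^4 + q^8 + q^12)·(1 + q^2 + q^4 + q^6 + q^8); the count is [q^6].
(1 + q^2 + q^4 + q^6) has coefficients 1,0,1,0,1,0,1 for degrees 0…6.
(1 + q^4 + q^8 + q^12) has coefficients 1,0,0,0,1,0,0 for degrees 0…6.
Finally multiplying by (1 + q^2 + q^4 + q^6 + q^8), the product of all factors after the first has coefficients 1,0,1,0,2,0,2 for degrees 0…6.
[q^6] = 1·2 + 1·2 + 1·1 + 1·1 = 6.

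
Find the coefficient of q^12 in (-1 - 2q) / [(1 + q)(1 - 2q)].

Partial fractions give a closed form: a_n = (1/3)·(-1)^n + (-4/3)·2^n.
At n = 12: a_12 = -5461.

-5461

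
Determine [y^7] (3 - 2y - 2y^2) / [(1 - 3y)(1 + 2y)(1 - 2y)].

Partial fractions give a closed form: a_n = (19/5)·3^n + (7/10)·(-2)^n + (-3/2)·2^n.
At n = 7: a_7 = 8029.

8029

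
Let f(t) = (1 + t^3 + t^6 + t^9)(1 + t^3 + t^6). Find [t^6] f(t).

(1 + t^3 + t^6 + t^9) has coefficients 1,0,0,1,0,0,1 for degrees 0…6.
(1 + t^3 + t^6) has coefficients 1,0,0,1,0,0,1 for degrees 0…6.
[t^6] = 1·1 + 1·1 + 1·1 = 3.

3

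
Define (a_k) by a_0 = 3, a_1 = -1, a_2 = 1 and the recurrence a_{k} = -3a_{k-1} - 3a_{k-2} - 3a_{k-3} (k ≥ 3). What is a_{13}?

The ordinary generating function has denominator 1 + 3x + 3x^2 + 3x^3.
Iterating the recurrence: a_0,…,a_{13} = 3, -1, 1, -9, 27, -57, 117, -261, 603, -1377, 3105, -6993, 15795, -35721.

-35721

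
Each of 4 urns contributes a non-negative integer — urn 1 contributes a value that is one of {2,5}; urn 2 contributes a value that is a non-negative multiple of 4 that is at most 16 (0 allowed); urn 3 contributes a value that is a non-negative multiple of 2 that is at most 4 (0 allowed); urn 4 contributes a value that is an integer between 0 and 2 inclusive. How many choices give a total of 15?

5

The generating function for the choices is (q^2 + q^5)·(1 + q^4 + q^8 + q^12 + q^16)·(1 + q^2 + q^4)·(1 + q + q^2); the count is [q^15].
(q^2 + q^5) has coefficients 0,0,1,0,0,1 for degrees 0…5.
(1 + q^4 + q^8 + q^12 + q^16) has coefficients 1,0,0,0,1,0,0,0,1,0,0,0,1,0,0,0 for degrees 0…15.
Multiplying by (1 + q^2 + q^4) gives running coefficients 1,0,1,0,2,0,1,0,2,0,1,0,2,0,1,0 for degrees 0…15.
Finally multiplying by (1 + q + q^2), the product of all factors after the first has coefficients 1,1,2,1,3,2,3,1,3,2,3,1,3,2,3,1 for degrees 0…15.
[q^15] = 1·2 + 1·3 = 5.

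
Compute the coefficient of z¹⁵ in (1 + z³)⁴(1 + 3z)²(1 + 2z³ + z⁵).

26

(1 + z³)⁴ has coefficients 1,0,0,4,0,0,6,0,0,4,0,0,1 for degrees 0…12.
(1 + 3z)² has coefficients 1,6,9,0,0,0,0,0,0,0,0,0,0,0,0,0 for degrees 0…15.
Finally multiplying by (1 + 2z³ + z⁵), the product of all factors after the first has coefficients 1,6,9,2,12,19,6,9,0,0,0,0,0,0,0,0 for degrees 0…15.
[z¹⁵] = 1·0 + 4·0 + 6·0 + 4·6 + 1·2 = 26.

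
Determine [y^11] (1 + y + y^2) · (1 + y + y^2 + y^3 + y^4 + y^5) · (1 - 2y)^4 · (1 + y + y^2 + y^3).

16

(1 + y + y^2) has coefficients 1,1,1 for degrees 0…2.
(1 + y + y^2 + y^3 + y^4 + y^5) has coefficients 1,1,1,1,1,1,0,0,0,0,0,0 for degrees 0…11.
Multiplying by (1 - 2y)^4 gives running coefficients 1,-7,17,-15,1,1,0,8,-16,16,0,0 for degrees 0…11.
Finally multiplying by (1 + y + y^2 + y^3), the product of all factors after the first has coefficients 1,-6,11,-4,-4,4,-13,10,-7,8,8,0 for degrees 0…11.
[y^11] = 1·0 + 1·8 + 1·8 = 16.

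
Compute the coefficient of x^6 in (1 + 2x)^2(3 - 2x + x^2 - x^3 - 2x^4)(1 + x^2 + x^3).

-15

(1 + 2x)^2 has coefficients 1,4,4 for degrees 0…2.
(3 - 2x + x^2 - x^3 - 2x^4) has coefficients 3,-2,1,-1,-2,0,0 for degrees 0…6.
Finally multiplying by (1 + x^2 + x^3), the product of all factors after the first has coefficients 3,-2,4,0,-3,0,-3 for degrees 0…6.
[x^6] = 1·(-3) + 4·0 + 4·(-3) = -15.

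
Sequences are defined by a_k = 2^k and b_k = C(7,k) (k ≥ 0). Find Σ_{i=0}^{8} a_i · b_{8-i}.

4374

This is [x^8] in the product of the two ordinary generating functions.
Σ = 1·0 + 2·1 + 4·7 + 8·21 + 16·35 + 32·35 + 64·21 + 128·7 + 256·1 = 4374.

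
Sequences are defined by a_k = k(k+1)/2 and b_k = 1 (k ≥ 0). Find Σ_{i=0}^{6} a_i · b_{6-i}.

Write out a_i and b_{6-i} for i = 0,…,6 and sum the products.
Σ = 0·1 + 1·1 + 3·1 + 6·1 + 10·1 + 15·1 + 21·1 = 56.

56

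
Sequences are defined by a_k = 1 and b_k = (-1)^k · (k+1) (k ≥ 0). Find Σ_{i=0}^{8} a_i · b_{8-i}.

The convolution is the x^8 coefficient of A(x)B(x).
Σ = 1·9 + 1·(-8) + 1·7 + 1·(-6) + 1·5 + 1·(-4) + 1·3 + 1·(-2) + 1·1 = 5.

5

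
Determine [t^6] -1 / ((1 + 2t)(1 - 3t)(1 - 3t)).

-3247

The denominator gives the recurrence a_n = 4a_(n−1) + 3a_(n−2) − 18a_(n−3) for n ≥ 3; the numerator fixes a_0 = -1, a_1 = -4, a_2 = -19.
Iterating: -1, -4, -19, -70, -265, -928, -3247, so a_6 = -3247.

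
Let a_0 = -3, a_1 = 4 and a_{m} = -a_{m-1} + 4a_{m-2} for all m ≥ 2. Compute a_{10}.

The ordinary generating function has denominator 1 + y - 4y^2.
Iterating the recurrence: a_0,…,a_{10} = -3, 4, -16, 32, -96, 224, -608, 1504, -3936, 9952, -25696.

-25696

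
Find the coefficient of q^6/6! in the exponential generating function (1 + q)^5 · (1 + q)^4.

The EGF product rule gives c_6 = Σ_{k_1+k_2=6} C(6; k_1,k_2) · ∏ g_i(k_i), where (1+q)^5 gives the falling factorial (5)_k; (1+q)^4 gives the falling factorial (4)_k.
g_1(k) for k = 0…6: 1, 5, 20, 60, 120, 120, 0.
g_2(k) for k = 0…6: 1, 4, 12, 24, 24, 0, 0.
c_6 = Σ_k C(6,k)·g_1(k)·g_2(6−k) = 15·20·24 + 20·60·24 + 15·120·12 + 6·120·4 = 7200 + 28800 + 21600 + 2880 = 60480.

60480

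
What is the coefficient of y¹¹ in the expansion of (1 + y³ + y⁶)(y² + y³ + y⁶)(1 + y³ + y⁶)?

2

(1 + y³ + y⁶) has coefficients 1,0,0,1,0,0,1 for degrees 0…6.
(y² + y³ + y⁶) has coefficients 0,0,1,1,0,0,1,0,0,0,0,0 for degrees 0…11.
Finally multiplying by (1 + y³ + y⁶), the product of all factors after the first has coefficients 0,0,1,1,0,1,2,0,1,2,0,0 for degrees 0…11.
[y¹¹] = 1·0 + 1·1 + 1·1 = 2.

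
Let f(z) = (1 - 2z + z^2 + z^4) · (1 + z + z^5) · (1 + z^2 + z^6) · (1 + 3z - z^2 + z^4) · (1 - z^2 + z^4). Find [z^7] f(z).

-2

(1 - 2z + z^2 + z^4) has coefficients 1,-2,1,0,1 for degrees 0…4.
(1 + z + z^5) has coefficients 1,1,0,0,0,1,0,0 for degrees 0…7.
Multiplying by (1 + z^2 + z^6) gives running coefficients 1,1,1,1,0,1,1,2 for degrees 0…7.
Multiplying by (1 + 3z - z^2 + z^4) gives running coefficients 1,4,3,3,3,1,5,5 for degrees 0…7.
Finally multiplying by (1 - z^2 + z^4), the product of all factors after the first has coefficients 1,4,2,-1,1,2,5,7 for degrees 0…7.
[z^7] = 1·7 − 2·5 + 1·2 + 1·(-1) = -2.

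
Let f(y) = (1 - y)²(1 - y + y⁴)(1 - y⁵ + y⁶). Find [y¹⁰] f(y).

(1 - y)² has coefficients 1,-2,1 for degrees 0…2.
(1 - y + y⁴) has coefficients 1,-1,0,0,1,0,0,0,0,0,0 for degrees 0…10.
Finally multiplying by (1 - y⁵ + y⁶), the product of all factors after the first has coefficients 1,-1,0,0,1,-1,2,-1,0,-1,1 for degrees 0…10.
[y¹⁰] = 1·1 − 2·(-1) + 1·0 = 3.

3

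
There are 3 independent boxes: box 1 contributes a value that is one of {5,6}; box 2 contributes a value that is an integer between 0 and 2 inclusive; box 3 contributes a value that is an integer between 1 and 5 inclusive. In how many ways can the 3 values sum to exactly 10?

6

The generating function for the choices is (z^5 + z^6)·(1 + z + z^2)·(z + z^2 + z^3 + z^4 + z^5); the count is [z^10].
(z^5 + z^6) has coefficients 0,0,0,0,0,1,1 for degrees 0…6.
(1 + z + z^2) has coefficients 1,1,1,0,0,0,0,0,0,0,0 for degrees 0…10.
Finally multiplying by (z + z^2 + z^3 + z^4 + z^5), the product of all factors after the first has coefficients 0,1,2,3,3,3,2,1,0,0,0 for degrees 0…10.
[z^10] = 1·3 + 1·3 = 6.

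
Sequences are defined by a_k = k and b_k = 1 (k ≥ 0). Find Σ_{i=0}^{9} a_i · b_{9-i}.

45

This is [x^9] in the product of the two ordinary generating functions.
Σ = 0·1 + 1·1 + 2·1 + 3·1 + 4·1 + 5·1 + 6·1 + 7·1 + 8·1 + 9·1 = 45.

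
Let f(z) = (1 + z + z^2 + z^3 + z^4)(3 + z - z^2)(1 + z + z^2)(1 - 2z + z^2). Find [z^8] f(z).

3

(1 + z + z^2 + z^3 + z^4) has coefficients 1,1,1,1,1 for degrees 0…4.
(3 + z - z^2) has coefficients 3,1,-1,0,0,0,0,0,0 for degrees 0…8.
Multiplying by (1 + z + z^2) gives running coefficients 3,4,3,0,-1,0,0,0,0 for degrees 0…8.
Finally multiplying by (1 - 2z + z^2), the product of all factors after the first has coefficients 3,-2,-2,-2,2,2,-1,0,0 for degrees 0…8.
[z^8] = 1·0 + 1·0 + 1·(-1) + 1·2 + 1·2 = 3.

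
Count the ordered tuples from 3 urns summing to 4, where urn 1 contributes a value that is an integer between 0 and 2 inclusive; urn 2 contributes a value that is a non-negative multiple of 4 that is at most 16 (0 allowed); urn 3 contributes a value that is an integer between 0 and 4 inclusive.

4

The generating function for the choices is (1 + t + t²)·(1 + t⁴ + t⁸ + t¹² + t¹⁶)·(1 + t + t² + t³ + t⁴); the count is [t⁴].
(1 + t + t²) has coefficients 1,1,1 for degrees 0…2.
(1 + t⁴ + t⁸ + t¹² + t¹⁶) has coefficients 1,0,0,0,1 for degrees 0…4.
Finally multiplying by (1 + t + t² + t³ + t⁴), the product of all factors after the first has coefficients 1,1,1,1,2 for degrees 0…4.
[t⁴] = 1·2 + 1·1 + 1·1 = 4.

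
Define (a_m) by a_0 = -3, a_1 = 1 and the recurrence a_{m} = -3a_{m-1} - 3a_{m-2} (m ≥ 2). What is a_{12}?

-2187

The ordinary generating function has denominator 1 + 3q + 3q^2.
Iterating the recurrence: a_0,…,a_{12} = -3, 1, 6, -21, 45, -72, 81, -27, -162, 567, -1215, 1944, -2187.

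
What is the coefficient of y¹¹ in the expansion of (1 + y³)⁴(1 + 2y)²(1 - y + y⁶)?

16

(1 + y³)⁴ has coefficients 1,0,0,4,0,0,6,0,0,4,0,0 for degrees 0…11.
(1 + 2y)² has coefficients 1,4,4,0,0,0,0,0,0,0,0,0 for degrees 0…11.
Finally multiplying by (1 - y + y⁶), the product of all factors after the first has coefficients 1,3,0,-4,0,0,1,4,4,0,0,0 for degrees 0…11.
[y¹¹] = 1·0 + 4·4 + 6·0 + 4·0 = 16.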